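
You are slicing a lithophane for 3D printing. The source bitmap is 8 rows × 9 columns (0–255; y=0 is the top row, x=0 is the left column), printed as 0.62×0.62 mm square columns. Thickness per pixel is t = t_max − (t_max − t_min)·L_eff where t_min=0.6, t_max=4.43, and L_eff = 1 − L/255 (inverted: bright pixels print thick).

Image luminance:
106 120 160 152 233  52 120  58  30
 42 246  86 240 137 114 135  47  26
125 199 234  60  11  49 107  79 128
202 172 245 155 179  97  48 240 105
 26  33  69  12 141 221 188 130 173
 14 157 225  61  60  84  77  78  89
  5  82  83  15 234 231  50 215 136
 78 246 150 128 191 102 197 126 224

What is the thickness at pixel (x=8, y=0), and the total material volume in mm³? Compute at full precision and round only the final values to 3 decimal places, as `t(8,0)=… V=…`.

span = t_max - t_min = 4.43 - 0.6 = 3.830
L(8,0) = 30, L_eff = 1 - 30/255 = 0.882353 (inverted)
t(8,0) = 4.43 - 3.830·0.882353 = 1.051
Σt over all 8·9 pixels = 449881/2550 ≈ 176.4239216
V = pitch²·Σt = 0.62²·449881/2550 = 67.817

t(8,0)=1.051 V=67.817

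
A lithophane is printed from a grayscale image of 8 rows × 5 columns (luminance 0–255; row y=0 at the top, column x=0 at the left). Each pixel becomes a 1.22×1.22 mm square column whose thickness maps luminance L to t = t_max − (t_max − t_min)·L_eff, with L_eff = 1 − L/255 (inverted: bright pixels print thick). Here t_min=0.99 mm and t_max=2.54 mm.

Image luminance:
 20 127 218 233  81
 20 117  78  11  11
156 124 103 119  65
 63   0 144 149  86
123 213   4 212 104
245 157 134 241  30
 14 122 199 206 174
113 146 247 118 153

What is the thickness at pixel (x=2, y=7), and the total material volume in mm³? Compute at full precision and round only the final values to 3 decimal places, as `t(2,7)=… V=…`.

t(2,7)=2.491 V=103.091

span = t_max - t_min = 2.54 - 0.99 = 1.550
L(2,7) = 247, L_eff = 1 - 247/255 = 0.031373 (inverted)
t(2,7) = 2.54 - 1.550·0.031373 = 2.491
Σt over all 8·5 pixels = 17662/255 ≈ 69.2627451
V = pitch²·Σt = 1.22²·17662/255 = 103.091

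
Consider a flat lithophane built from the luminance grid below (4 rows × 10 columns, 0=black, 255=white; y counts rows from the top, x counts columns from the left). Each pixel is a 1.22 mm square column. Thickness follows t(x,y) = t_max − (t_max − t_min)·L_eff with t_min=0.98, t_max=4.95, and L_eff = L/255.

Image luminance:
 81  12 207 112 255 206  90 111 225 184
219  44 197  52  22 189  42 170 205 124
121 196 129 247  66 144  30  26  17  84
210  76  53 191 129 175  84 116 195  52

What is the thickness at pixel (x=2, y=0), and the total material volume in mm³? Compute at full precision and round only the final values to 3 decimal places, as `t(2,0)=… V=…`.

span = t_max - t_min = 4.95 - 0.98 = 3.970
L(2,0) = 207, L_eff = 207/255 = 0.811765
t(2,0) = 4.95 - 3.970·0.811765 = 1.727
Σt over all 4·10 pixels = 252422/2125 ≈ 118.7868235
V = pitch²·Σt = 1.22²·252422/2125 = 176.802

t(2,0)=1.727 V=176.802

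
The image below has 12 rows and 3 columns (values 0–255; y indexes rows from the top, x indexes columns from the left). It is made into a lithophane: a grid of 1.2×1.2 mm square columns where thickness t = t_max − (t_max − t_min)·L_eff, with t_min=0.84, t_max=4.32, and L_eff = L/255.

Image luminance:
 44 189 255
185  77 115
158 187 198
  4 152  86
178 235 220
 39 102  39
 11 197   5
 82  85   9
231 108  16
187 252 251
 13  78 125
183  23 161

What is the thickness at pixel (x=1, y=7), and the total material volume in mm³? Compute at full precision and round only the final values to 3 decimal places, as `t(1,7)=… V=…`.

span = t_max - t_min = 4.32 - 0.84 = 3.480
L(1,7) = 85, L_eff = 85/255 = 0.333333
t(1,7) = 4.32 - 3.480·0.333333 = 3.160
Σt over all 12·3 pixels = 40112/425 ≈ 94.3811765
V = pitch²·Σt = 1.2²·40112/425 = 135.909

t(1,7)=3.160 V=135.909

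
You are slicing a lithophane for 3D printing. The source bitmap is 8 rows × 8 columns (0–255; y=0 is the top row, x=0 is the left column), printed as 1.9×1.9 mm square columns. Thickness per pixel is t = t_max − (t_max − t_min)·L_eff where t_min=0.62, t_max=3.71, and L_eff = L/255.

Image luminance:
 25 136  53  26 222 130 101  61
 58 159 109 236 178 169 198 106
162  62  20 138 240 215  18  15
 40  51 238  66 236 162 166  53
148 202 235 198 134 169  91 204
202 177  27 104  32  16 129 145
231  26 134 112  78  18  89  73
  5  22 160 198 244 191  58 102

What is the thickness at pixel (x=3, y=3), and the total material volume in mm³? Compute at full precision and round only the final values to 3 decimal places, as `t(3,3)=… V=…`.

span = t_max - t_min = 3.71 - 0.62 = 3.090
L(3,3) = 66, L_eff = 66/255 = 0.258824
t(3,3) = 3.71 - 3.090·0.258824 = 2.910
Σt over all 8·8 pixels = 142.886
V = pitch²·Σt = 1.9²·142.886 = 515.818

t(3,3)=2.910 V=515.818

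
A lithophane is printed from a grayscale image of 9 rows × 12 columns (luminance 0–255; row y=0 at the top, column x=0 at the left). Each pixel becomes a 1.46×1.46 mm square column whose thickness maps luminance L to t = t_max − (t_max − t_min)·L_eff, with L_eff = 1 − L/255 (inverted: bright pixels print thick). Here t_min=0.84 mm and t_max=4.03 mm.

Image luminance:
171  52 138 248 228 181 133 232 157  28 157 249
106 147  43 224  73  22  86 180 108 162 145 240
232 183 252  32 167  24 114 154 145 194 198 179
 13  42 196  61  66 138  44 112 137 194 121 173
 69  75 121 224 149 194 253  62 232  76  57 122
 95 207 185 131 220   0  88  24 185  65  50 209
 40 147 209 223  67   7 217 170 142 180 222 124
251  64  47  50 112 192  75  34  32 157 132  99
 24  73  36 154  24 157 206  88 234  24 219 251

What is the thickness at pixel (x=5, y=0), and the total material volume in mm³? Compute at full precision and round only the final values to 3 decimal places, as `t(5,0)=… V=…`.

span = t_max - t_min = 4.03 - 0.84 = 3.190
L(5,0) = 181, L_eff = 1 - 181/255 = 0.290196 (inverted)
t(5,0) = 4.03 - 3.190·0.290196 = 3.104
Σt over all 9·12 pixels = 6861343/25500 ≈ 269.0722745
V = pitch²·Σt = 1.46²·6861343/25500 = 573.554

t(5,0)=3.104 V=573.554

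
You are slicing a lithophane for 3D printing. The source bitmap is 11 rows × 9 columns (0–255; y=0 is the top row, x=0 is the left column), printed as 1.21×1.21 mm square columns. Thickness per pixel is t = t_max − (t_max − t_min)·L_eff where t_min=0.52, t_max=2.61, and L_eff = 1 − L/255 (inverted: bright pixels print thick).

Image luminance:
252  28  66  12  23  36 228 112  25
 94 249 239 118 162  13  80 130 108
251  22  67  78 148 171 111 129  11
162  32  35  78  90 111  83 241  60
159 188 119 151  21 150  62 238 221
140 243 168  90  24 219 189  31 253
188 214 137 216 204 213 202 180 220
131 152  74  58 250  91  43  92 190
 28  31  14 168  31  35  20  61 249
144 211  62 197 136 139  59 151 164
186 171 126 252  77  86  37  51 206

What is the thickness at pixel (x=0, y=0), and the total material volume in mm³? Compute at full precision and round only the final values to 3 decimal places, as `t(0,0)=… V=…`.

t(0,0)=2.585 V=224.986

span = t_max - t_min = 2.61 - 0.52 = 2.090
L(0,0) = 252, L_eff = 1 - 252/255 = 0.011765 (inverted)
t(0,0) = 2.61 - 2.090·0.011765 = 2.585
Σt over all 11·9 pixels = 326546/2125 ≈ 153.6687059
V = pitch²·Σt = 1.21²·326546/2125 = 224.986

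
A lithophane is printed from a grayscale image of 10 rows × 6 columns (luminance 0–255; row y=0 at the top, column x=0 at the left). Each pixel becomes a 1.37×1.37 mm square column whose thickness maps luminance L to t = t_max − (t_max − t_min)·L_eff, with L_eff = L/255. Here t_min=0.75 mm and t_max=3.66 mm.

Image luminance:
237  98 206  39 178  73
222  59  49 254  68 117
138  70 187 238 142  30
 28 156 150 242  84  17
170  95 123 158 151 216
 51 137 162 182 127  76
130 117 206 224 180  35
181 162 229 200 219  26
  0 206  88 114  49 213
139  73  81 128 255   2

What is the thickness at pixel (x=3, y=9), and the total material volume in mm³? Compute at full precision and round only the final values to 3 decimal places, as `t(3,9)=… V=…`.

span = t_max - t_min = 3.66 - 0.75 = 2.910
L(3,9) = 128, L_eff = 128/255 = 0.501961
t(3,9) = 3.66 - 2.910·0.501961 = 2.199
Σt over all 10·6 pixels = 1091861/8500 ≈ 128.4542353
V = pitch²·Σt = 1.37²·1091861/8500 = 241.096

t(3,9)=2.199 V=241.096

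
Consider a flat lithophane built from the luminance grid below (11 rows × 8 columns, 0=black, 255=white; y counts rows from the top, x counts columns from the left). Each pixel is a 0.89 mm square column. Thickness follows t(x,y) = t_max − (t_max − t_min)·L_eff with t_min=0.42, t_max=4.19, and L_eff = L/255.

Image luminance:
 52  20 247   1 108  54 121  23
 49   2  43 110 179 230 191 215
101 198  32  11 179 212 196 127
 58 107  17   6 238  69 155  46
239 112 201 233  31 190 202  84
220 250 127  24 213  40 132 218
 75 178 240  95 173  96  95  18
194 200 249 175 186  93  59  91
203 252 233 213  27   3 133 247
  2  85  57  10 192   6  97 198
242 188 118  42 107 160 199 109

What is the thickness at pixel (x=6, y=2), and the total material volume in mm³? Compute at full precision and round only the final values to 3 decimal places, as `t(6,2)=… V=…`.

t(6,2)=1.292 V=160.283

span = t_max - t_min = 4.19 - 0.42 = 3.770
L(6,2) = 196, L_eff = 196/255 = 0.768627
t(6,2) = 4.19 - 3.770·0.768627 = 1.292
Σt over all 11·8 pixels = 1719993/8500 ≈ 202.3521176
V = pitch²·Σt = 0.89²·1719993/8500 = 160.283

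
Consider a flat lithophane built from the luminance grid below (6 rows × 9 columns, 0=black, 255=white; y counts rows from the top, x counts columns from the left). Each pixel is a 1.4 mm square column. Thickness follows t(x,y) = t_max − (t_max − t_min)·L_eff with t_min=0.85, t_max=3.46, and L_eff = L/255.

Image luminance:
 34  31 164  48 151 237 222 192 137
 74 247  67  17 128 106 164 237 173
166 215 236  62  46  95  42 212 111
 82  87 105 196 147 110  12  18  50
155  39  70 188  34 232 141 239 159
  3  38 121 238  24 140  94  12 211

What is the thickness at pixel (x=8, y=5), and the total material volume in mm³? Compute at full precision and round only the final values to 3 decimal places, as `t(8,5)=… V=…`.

t(8,5)=1.300 V=234.625

span = t_max - t_min = 3.46 - 0.85 = 2.610
L(8,5) = 211, L_eff = 211/255 = 0.827451
t(8,5) = 3.46 - 2.610·0.827451 = 1.300
Σt over all 6·9 pixels = 1017507/8500 ≈ 119.7067059
V = pitch²·Σt = 1.4²·1017507/8500 = 234.625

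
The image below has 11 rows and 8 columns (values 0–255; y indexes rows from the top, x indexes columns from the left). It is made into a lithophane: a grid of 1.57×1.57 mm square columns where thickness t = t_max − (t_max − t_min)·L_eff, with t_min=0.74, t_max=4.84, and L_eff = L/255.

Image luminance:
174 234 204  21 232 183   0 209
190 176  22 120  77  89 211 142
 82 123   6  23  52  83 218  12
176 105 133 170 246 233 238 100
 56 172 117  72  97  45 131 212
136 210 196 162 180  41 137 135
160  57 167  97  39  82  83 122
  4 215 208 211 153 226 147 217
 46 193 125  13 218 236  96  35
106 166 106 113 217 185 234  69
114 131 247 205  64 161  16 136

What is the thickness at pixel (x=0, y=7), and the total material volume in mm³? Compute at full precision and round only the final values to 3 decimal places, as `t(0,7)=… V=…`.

t(0,7)=4.776 V=582.077

span = t_max - t_min = 4.84 - 0.74 = 4.100
L(0,7) = 4, L_eff = 4/255 = 0.015686
t(0,7) = 4.84 - 4.100·0.015686 = 4.776
Σt over all 11·8 pixels = 602173/2550 ≈ 236.1462745
V = pitch²·Σt = 1.57²·602173/2550 = 582.077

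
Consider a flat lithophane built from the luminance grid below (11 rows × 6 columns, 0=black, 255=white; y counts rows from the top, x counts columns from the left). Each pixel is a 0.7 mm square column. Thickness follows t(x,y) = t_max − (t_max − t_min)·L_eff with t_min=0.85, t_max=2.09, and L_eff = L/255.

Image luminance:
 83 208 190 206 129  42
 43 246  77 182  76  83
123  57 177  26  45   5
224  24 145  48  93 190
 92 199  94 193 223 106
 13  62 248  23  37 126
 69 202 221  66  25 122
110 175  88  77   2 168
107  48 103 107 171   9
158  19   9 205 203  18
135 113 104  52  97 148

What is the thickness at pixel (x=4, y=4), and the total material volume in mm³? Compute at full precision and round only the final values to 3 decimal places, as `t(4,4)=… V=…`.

span = t_max - t_min = 2.09 - 0.85 = 1.240
L(4,4) = 223, L_eff = 223/255 = 0.874510
t(4,4) = 2.09 - 1.240·0.874510 = 1.006
Σt over all 11·6 pixels = 436019/4250 ≈ 102.5927059
V = pitch²·Σt = 0.7²·436019/4250 = 50.270

t(4,4)=1.006 V=50.270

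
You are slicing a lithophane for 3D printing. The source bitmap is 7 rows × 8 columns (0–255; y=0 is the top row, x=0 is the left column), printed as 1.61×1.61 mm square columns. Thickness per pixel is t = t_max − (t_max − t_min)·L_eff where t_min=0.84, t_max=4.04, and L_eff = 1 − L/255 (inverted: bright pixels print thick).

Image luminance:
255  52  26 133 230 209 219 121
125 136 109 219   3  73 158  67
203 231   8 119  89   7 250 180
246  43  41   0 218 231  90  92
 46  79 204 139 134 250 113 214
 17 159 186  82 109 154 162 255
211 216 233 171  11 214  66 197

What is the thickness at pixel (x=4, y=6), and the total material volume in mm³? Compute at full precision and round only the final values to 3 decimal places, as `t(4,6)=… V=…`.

span = t_max - t_min = 4.04 - 0.84 = 3.200
L(4,6) = 11, L_eff = 1 - 11/255 = 0.956863 (inverted)
t(4,6) = 4.04 - 3.200·0.956863 = 0.978
Σt over all 7·8 pixels = 184856/1275 ≈ 144.9850980
V = pitch²·Σt = 1.61²·184856/1275 = 375.816

t(4,6)=0.978 V=375.816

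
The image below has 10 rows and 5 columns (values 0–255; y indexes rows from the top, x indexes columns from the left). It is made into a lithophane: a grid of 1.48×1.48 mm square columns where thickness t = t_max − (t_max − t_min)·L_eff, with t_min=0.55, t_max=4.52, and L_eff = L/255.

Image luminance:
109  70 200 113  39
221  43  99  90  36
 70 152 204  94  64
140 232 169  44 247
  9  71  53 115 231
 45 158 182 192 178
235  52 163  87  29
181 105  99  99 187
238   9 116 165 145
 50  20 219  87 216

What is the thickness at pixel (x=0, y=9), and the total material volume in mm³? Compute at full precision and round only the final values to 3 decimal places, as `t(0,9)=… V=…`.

span = t_max - t_min = 4.52 - 0.55 = 3.970
L(0,9) = 50, L_eff = 50/255 = 0.196078
t(0,9) = 4.52 - 3.970·0.196078 = 3.742
Σt over all 10·5 pixels = 828179/6375 ≈ 129.9104314
V = pitch²·Σt = 1.48²·828179/6375 = 284.556

t(0,9)=3.742 V=284.556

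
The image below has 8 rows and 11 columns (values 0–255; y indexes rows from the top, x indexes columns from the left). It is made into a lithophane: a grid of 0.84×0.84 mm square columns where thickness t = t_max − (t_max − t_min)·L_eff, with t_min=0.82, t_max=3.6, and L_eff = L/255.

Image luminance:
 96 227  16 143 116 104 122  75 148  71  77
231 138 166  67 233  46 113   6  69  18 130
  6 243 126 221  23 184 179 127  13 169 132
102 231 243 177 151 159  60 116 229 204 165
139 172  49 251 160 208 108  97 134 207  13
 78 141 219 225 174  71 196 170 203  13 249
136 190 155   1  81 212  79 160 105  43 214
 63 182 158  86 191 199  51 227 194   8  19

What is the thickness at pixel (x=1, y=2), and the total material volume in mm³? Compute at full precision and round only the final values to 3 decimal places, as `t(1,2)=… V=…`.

t(1,2)=0.951 V=133.510

span = t_max - t_min = 3.6 - 0.82 = 2.780
L(1,2) = 243, L_eff = 243/255 = 0.952941
t(1,2) = 3.6 - 2.780·0.952941 = 0.951
Σt over all 8·11 pixels = 804161/4250 ≈ 189.2143529
V = pitch²·Σt = 0.84²·804161/4250 = 133.510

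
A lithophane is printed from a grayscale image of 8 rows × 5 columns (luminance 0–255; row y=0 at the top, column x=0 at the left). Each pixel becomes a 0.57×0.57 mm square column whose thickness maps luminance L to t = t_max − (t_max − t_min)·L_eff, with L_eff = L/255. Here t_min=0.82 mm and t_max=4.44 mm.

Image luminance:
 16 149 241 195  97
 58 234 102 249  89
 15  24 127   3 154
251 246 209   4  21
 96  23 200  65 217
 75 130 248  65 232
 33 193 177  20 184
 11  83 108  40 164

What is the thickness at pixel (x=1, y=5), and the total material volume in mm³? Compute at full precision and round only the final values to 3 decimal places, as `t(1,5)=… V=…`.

t(1,5)=2.595 V=35.342

span = t_max - t_min = 4.44 - 0.82 = 3.620
L(1,5) = 130, L_eff = 130/255 = 0.509804
t(1,5) = 4.44 - 3.620·0.509804 = 2.595
Σt over all 8·5 pixels = 231152/2125 ≈ 108.7774118
V = pitch²·Σt = 0.57²·231152/2125 = 35.342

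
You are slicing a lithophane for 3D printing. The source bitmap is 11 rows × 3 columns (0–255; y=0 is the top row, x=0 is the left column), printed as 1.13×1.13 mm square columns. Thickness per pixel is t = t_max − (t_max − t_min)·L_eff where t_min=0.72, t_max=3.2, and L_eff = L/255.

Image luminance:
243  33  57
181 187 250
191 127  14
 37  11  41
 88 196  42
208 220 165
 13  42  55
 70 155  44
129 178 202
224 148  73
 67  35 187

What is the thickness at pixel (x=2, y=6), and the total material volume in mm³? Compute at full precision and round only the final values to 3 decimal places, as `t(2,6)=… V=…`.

t(2,6)=2.665 V=86.247

span = t_max - t_min = 3.2 - 0.72 = 2.480
L(2,6) = 55, L_eff = 55/255 = 0.215686
t(2,6) = 3.2 - 2.480·0.215686 = 2.665
Σt over all 11·3 pixels = 430594/6375 ≈ 67.5441569
V = pitch²·Σt = 1.13²·430594/6375 = 86.247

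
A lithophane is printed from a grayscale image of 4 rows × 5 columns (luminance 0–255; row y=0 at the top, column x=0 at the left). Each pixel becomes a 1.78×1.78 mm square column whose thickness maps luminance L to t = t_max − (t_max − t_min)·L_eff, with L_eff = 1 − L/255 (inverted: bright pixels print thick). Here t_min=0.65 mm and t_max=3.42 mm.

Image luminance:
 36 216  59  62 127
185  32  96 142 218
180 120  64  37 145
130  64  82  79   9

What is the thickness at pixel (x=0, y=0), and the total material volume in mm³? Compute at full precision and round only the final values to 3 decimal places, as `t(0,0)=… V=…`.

span = t_max - t_min = 3.42 - 0.65 = 2.770
L(0,0) = 36, L_eff = 1 - 36/255 = 0.858824 (inverted)
t(0,0) = 3.42 - 2.770·0.858824 = 1.041
Σt over all 4·5 pixels = 908491/25500 ≈ 35.6270980
V = pitch²·Σt = 1.78²·908491/25500 = 112.881

t(0,0)=1.041 V=112.881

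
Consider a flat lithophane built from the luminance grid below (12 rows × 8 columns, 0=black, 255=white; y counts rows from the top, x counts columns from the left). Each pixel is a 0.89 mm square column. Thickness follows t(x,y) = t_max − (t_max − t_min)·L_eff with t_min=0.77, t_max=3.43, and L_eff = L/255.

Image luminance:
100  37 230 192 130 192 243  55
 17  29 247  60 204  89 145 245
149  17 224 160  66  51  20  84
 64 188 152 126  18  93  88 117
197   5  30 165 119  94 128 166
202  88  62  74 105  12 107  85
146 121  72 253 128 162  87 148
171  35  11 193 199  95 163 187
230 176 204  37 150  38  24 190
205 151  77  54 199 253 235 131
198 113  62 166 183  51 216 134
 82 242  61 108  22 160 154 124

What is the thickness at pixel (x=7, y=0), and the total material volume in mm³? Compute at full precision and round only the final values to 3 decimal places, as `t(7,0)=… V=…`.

t(7,0)=2.856 V=161.075

span = t_max - t_min = 3.43 - 0.77 = 2.660
L(7,0) = 55, L_eff = 55/255 = 0.215686
t(7,0) = 3.43 - 2.660·0.215686 = 2.856
Σt over all 12·8 pixels = 432124/2125 ≈ 203.3524706
V = pitch²·Σt = 0.89²·432124/2125 = 161.075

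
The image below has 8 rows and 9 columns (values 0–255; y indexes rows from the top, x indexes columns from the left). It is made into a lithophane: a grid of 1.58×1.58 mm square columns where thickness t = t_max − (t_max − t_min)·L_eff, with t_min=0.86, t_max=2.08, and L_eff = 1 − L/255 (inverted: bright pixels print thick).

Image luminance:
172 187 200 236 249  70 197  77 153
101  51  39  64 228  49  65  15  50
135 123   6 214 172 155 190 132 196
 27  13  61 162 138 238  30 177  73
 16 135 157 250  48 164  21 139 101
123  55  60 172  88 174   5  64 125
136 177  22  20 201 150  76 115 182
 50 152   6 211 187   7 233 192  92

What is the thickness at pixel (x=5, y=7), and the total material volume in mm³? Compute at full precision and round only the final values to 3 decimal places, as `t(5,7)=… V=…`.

t(5,7)=0.893 V=256.706

span = t_max - t_min = 2.08 - 0.86 = 1.220
L(5,7) = 7, L_eff = 1 - 7/255 = 0.972549 (inverted)
t(5,7) = 2.08 - 1.220·0.972549 = 0.893
Σt over all 8·9 pixels = 77123/750 ≈ 102.8306667
V = pitch²·Σt = 1.58²·77123/750 = 256.706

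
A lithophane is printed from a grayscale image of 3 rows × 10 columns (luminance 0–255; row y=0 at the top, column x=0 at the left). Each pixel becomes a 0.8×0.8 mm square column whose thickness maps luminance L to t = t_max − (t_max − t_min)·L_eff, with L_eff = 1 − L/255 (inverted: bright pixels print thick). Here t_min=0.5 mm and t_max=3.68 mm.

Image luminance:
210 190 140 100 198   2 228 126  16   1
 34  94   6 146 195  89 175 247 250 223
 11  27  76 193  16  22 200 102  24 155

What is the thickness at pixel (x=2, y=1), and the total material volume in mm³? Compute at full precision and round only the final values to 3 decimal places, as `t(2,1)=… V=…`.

span = t_max - t_min = 3.68 - 0.5 = 3.180
L(2,1) = 6, L_eff = 1 - 6/255 = 0.976471 (inverted)
t(2,1) = 3.68 - 3.180·0.976471 = 0.575
Σt over all 3·10 pixels = 124519/2125 ≈ 58.5971765
V = pitch²·Σt = 0.8²·124519/2125 = 37.502

t(2,1)=0.575 V=37.502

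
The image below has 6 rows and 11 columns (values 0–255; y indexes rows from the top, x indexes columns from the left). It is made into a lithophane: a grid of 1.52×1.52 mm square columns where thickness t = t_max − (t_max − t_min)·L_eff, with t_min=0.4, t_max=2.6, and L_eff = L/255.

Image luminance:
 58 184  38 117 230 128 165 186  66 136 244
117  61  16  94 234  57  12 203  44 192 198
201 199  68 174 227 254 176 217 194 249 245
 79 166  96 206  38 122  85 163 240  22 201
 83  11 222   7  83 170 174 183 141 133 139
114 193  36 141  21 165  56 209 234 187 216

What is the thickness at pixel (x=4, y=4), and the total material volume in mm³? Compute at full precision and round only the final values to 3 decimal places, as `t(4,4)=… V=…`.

span = t_max - t_min = 2.6 - 0.4 = 2.200
L(4,4) = 83, L_eff = 83/255 = 0.325490
t(4,4) = 2.6 - 2.200·0.325490 = 1.884
Σt over all 6·11 pixels = 23254/255 ≈ 91.1921569
V = pitch²·Σt = 1.52²·23254/255 = 210.690

t(4,4)=1.884 V=210.690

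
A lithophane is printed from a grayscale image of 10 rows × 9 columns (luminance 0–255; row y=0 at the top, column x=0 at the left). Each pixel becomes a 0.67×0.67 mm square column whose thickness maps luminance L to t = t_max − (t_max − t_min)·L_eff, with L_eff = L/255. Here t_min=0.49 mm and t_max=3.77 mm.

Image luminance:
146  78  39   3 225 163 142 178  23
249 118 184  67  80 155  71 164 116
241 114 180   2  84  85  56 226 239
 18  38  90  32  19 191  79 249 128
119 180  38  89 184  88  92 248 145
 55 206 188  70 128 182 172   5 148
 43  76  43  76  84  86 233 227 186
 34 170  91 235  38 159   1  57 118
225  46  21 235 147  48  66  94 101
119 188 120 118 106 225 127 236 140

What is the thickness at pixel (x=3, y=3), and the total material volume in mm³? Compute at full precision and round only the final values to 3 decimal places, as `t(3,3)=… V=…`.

t(3,3)=3.358 V=89.213

span = t_max - t_min = 3.77 - 0.49 = 3.280
L(3,3) = 32, L_eff = 32/255 = 0.125490
t(3,3) = 3.77 - 3.280·0.125490 = 3.358
Σt over all 10·9 pixels = 2533883/12750 ≈ 198.7359216
V = pitch²·Σt = 0.67²·2533883/12750 = 89.213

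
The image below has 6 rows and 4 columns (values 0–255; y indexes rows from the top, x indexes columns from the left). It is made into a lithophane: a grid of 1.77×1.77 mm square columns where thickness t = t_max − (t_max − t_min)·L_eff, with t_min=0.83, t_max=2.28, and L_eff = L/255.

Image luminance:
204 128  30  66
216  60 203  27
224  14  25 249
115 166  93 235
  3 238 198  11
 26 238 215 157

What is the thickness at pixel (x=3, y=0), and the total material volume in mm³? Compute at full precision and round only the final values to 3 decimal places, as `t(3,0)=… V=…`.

span = t_max - t_min = 2.28 - 0.83 = 1.450
L(3,0) = 66, L_eff = 66/255 = 0.258824
t(3,0) = 2.28 - 1.450·0.258824 = 1.905
Σt over all 6·4 pixels = 62661/1700 ≈ 36.8594118
V = pitch²·Σt = 1.77²·62661/1700 = 115.477

t(3,0)=1.905 V=115.477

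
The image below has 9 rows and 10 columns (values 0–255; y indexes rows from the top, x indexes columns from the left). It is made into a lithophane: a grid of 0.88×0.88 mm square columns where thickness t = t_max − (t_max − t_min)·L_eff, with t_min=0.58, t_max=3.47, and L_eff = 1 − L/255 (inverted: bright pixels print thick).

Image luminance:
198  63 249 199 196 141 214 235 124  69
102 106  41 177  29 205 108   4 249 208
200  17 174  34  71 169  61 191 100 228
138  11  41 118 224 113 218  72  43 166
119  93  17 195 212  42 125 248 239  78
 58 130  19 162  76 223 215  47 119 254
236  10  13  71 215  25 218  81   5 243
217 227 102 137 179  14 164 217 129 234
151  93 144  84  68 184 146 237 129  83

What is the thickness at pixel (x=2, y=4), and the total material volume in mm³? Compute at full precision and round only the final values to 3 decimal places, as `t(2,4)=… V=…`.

t(2,4)=0.773 V=146.032

span = t_max - t_min = 3.47 - 0.58 = 2.890
L(2,4) = 17, L_eff = 1 - 17/255 = 0.933333 (inverted)
t(2,4) = 3.47 - 2.890·0.933333 = 0.773
Σt over all 9·10 pixels = 188.574
V = pitch²·Σt = 0.88²·188.574 = 146.032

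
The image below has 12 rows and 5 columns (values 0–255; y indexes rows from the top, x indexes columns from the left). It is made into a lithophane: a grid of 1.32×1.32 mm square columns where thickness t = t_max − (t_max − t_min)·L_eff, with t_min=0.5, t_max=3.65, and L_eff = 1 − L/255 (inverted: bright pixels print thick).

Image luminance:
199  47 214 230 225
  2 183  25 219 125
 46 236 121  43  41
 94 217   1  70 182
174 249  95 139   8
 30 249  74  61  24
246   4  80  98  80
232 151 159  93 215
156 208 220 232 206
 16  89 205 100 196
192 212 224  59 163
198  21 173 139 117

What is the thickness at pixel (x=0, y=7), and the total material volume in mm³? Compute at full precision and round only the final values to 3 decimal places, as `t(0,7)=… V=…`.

span = t_max - t_min = 3.65 - 0.5 = 3.150
L(0,7) = 232, L_eff = 1 - 232/255 = 0.090196 (inverted)
t(0,7) = 3.65 - 3.150·0.090196 = 3.366
Σt over all 12·5 pixels = 221247/1700 ≈ 130.1452941
V = pitch²·Σt = 1.32²·221247/1700 = 226.765

t(0,7)=3.366 V=226.765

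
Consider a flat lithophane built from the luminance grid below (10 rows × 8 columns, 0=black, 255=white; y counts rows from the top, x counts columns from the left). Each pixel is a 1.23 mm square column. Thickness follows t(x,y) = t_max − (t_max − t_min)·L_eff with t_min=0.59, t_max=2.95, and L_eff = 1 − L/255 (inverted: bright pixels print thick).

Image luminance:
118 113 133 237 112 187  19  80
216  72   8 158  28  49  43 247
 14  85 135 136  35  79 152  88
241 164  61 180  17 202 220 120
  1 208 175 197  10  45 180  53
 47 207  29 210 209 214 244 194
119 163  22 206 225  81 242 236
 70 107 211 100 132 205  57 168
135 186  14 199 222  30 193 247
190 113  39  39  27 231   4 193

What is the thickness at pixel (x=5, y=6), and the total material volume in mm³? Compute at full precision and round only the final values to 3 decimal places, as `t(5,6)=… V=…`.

t(5,6)=1.340 V=216.719

span = t_max - t_min = 2.95 - 0.59 = 2.360
L(5,6) = 81, L_eff = 1 - 81/255 = 0.682353 (inverted)
t(5,6) = 2.95 - 2.360·0.682353 = 1.340
Σt over all 10·8 pixels = 913202/6375 ≈ 143.2473725
V = pitch²·Σt = 1.23²·913202/6375 = 216.719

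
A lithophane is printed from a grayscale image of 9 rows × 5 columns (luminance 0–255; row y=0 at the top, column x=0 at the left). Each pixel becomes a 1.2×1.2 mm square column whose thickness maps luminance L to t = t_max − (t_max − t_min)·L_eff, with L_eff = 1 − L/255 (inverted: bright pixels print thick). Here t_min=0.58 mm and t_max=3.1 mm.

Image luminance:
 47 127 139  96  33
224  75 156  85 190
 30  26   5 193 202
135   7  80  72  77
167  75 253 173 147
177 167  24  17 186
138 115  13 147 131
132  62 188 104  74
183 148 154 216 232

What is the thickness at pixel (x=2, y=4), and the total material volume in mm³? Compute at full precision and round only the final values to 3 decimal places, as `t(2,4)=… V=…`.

t(2,4)=3.080 V=114.742

span = t_max - t_min = 3.1 - 0.58 = 2.520
L(2,4) = 253, L_eff = 1 - 253/255 = 0.007843 (inverted)
t(2,4) = 3.1 - 2.520·0.007843 = 3.080
Σt over all 9·5 pixels = 338649/4250 ≈ 79.6821176
V = pitch²·Σt = 1.2²·338649/4250 = 114.742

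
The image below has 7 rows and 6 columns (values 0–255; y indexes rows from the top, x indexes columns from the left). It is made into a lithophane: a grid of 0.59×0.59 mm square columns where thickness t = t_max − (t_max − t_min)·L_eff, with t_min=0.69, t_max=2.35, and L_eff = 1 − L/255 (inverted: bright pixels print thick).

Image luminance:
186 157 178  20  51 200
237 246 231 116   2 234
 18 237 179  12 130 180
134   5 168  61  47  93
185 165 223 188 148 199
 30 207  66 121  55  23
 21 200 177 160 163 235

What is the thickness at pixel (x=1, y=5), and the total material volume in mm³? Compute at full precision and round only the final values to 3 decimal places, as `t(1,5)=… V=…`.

t(1,5)=2.038 V=22.977

span = t_max - t_min = 2.35 - 0.69 = 1.660
L(1,5) = 207, L_eff = 1 - 207/255 = 0.188235 (inverted)
t(1,5) = 2.35 - 1.660·0.188235 = 2.038
Σt over all 7·6 pixels = 280533/4250 ≈ 66.0077647
V = pitch²·Σt = 0.59²·280533/4250 = 22.977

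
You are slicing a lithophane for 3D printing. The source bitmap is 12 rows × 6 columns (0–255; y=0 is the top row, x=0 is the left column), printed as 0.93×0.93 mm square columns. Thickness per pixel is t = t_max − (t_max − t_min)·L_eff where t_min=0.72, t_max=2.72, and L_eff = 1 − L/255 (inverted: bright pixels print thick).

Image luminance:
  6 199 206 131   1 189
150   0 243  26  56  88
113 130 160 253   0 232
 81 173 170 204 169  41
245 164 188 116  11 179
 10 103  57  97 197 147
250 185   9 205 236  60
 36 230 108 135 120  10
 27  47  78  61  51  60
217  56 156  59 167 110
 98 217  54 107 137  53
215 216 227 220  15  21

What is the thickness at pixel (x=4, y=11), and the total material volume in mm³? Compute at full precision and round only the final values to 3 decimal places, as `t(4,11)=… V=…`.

t(4,11)=0.838 V=104.450

span = t_max - t_min = 2.72 - 0.72 = 2.000
L(4,11) = 15, L_eff = 1 - 15/255 = 0.941176 (inverted)
t(4,11) = 2.72 - 2.000·0.941176 = 0.838
Σt over all 12·6 pixels = 153976/1275 ≈ 120.7654902
V = pitch²·Σt = 0.93²·153976/1275 = 104.450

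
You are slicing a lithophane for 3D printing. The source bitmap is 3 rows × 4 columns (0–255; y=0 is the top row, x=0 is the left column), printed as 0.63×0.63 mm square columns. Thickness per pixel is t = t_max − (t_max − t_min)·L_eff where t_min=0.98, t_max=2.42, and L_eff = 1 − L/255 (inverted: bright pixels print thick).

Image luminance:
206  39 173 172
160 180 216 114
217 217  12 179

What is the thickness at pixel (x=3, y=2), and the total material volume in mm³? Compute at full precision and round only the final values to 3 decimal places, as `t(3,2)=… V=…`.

t(3,2)=1.991 V=8.892

span = t_max - t_min = 2.42 - 0.98 = 1.440
L(3,2) = 179, L_eff = 1 - 179/255 = 0.298039 (inverted)
t(3,2) = 2.42 - 1.440·0.298039 = 1.991
Σt over all 3·4 pixels = 9522/425 ≈ 22.4047059
V = pitch²·Σt = 0.63²·9522/425 = 8.892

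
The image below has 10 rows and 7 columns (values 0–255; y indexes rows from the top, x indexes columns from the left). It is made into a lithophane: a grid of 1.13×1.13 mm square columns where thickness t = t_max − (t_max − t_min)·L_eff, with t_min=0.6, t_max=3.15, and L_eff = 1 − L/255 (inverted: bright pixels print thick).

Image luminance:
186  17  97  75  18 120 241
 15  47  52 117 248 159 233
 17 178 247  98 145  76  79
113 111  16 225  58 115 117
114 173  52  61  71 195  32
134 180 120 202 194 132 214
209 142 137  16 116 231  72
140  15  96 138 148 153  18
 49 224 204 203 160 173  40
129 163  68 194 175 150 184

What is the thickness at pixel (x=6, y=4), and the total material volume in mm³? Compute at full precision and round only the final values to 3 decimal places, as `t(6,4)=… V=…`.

t(6,4)=0.920 V=166.521

span = t_max - t_min = 3.15 - 0.6 = 2.550
L(6,4) = 32, L_eff = 1 - 32/255 = 0.874510 (inverted)
t(6,4) = 3.15 - 2.550·0.874510 = 0.920
Σt over all 10·7 pixels = 130.41
V = pitch²·Σt = 1.13²·130.41 = 166.521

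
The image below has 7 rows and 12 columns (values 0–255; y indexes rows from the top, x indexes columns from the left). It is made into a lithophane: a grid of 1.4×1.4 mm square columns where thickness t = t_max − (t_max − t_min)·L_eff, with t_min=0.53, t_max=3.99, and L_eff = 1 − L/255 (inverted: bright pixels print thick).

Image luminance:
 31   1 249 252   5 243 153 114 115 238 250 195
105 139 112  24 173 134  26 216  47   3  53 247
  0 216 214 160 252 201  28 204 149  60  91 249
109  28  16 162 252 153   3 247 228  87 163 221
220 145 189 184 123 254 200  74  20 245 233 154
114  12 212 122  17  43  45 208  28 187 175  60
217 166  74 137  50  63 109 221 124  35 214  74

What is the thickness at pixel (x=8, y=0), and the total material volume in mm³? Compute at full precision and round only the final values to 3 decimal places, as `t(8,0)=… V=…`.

span = t_max - t_min = 3.99 - 0.53 = 3.460
L(8,0) = 115, L_eff = 1 - 115/255 = 0.549020 (inverted)
t(8,0) = 3.99 - 3.460·0.549020 = 2.090
Σt over all 7·12 pixels = 1266974/6375 ≈ 198.7410196
V = pitch²·Σt = 1.4²·1266974/6375 = 389.532

t(8,0)=2.090 V=389.532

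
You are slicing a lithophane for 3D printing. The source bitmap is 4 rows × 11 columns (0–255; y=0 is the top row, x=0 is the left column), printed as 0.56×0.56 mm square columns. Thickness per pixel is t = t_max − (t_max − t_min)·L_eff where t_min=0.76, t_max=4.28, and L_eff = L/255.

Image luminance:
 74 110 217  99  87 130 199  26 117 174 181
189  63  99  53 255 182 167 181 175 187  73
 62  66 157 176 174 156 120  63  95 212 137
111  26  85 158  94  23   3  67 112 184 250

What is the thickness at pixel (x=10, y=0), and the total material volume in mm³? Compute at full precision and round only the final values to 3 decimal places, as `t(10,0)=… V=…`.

t(10,0)=1.781 V=34.949

span = t_max - t_min = 4.28 - 0.76 = 3.520
L(10,0) = 181, L_eff = 181/255 = 0.709804
t(10,0) = 4.28 - 3.520·0.709804 = 1.781
Σt over all 4·11 pixels = 710468/6375 ≈ 111.4459608
V = pitch²·Σt = 0.56²·710468/6375 = 34.949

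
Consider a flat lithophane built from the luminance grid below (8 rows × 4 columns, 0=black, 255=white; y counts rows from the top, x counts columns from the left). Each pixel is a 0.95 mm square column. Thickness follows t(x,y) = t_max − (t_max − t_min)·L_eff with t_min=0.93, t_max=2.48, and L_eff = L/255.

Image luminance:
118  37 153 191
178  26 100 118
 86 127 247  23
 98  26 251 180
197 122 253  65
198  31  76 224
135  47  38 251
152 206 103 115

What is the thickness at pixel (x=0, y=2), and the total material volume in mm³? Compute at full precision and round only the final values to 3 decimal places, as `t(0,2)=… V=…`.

t(0,2)=1.957 V=48.736

span = t_max - t_min = 2.48 - 0.93 = 1.550
L(0,2) = 86, L_eff = 86/255 = 0.337255
t(0,2) = 2.48 - 1.550·0.337255 = 1.957
Σt over all 8·4 pixels = 68851/1275 ≈ 54.0007843
V = pitch²·Σt = 0.95²·68851/1275 = 48.736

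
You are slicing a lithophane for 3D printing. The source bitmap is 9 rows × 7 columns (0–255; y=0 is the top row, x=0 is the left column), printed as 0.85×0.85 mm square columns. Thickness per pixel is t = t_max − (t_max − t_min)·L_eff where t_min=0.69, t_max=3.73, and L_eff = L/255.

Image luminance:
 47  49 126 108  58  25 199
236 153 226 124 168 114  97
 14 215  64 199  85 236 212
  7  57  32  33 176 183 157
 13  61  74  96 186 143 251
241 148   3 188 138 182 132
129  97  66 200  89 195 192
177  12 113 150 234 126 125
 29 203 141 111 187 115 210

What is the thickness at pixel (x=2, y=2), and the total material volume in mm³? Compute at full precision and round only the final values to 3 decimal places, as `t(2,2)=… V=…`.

span = t_max - t_min = 3.73 - 0.69 = 3.040
L(2,2) = 64, L_eff = 64/255 = 0.250980
t(2,2) = 3.73 - 3.040·0.250980 = 2.967
Σt over all 9·7 pixels = 1170839/8500 ≈ 137.7457647
V = pitch²·Σt = 0.85²·1170839/8500 = 99.521

t(2,2)=2.967 V=99.521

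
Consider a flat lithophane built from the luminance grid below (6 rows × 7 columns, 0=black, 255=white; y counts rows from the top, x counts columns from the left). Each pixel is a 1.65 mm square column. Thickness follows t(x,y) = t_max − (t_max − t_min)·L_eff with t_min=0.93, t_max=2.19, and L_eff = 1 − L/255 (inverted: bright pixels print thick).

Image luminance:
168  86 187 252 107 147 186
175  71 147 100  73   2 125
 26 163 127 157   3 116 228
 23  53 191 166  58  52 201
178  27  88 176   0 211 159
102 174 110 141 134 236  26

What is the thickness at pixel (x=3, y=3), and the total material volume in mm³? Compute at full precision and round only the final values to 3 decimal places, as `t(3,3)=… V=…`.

span = t_max - t_min = 2.19 - 0.93 = 1.260
L(3,3) = 166, L_eff = 1 - 166/255 = 0.349020 (inverted)
t(3,3) = 2.19 - 1.260·0.349020 = 1.750
Σt over all 6·7 pixels = 274197/4250 ≈ 64.5169412
V = pitch²·Σt = 1.65²·274197/4250 = 175.647

t(3,3)=1.750 V=175.647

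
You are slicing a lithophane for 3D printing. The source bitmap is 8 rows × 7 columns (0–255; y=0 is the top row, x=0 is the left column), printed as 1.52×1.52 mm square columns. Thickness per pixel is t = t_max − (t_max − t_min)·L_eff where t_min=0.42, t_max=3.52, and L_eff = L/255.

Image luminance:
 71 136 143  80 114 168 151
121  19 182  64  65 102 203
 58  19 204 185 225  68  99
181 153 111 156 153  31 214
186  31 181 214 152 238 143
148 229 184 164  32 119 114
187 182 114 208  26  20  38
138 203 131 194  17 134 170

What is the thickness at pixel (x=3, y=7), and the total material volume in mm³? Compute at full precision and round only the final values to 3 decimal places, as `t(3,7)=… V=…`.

t(3,7)=1.162 V=248.339

span = t_max - t_min = 3.52 - 0.42 = 3.100
L(3,7) = 194, L_eff = 194/255 = 0.760784
t(3,7) = 3.52 - 3.100·0.760784 = 1.162
Σt over all 8·7 pixels = 274093/2550 ≈ 107.4874510
V = pitch²·Σt = 1.52²·274093/2550 = 248.339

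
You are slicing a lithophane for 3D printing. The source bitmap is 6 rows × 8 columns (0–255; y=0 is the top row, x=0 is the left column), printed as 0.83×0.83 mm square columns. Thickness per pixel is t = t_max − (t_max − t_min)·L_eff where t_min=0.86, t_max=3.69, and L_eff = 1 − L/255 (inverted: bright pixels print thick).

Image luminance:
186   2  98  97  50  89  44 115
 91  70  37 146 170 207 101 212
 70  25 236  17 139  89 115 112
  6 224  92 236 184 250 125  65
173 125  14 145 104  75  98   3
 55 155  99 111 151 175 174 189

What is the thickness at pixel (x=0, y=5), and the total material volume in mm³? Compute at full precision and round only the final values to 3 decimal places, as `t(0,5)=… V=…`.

span = t_max - t_min = 3.69 - 0.86 = 2.830
L(0,5) = 55, L_eff = 1 - 55/255 = 0.784314 (inverted)
t(0,5) = 3.69 - 2.830·0.784314 = 1.470
Σt over all 6·8 pixels = 1311079/12750 ≈ 102.8297255
V = pitch²·Σt = 0.83²·1311079/12750 = 70.839

t(0,5)=1.470 V=70.839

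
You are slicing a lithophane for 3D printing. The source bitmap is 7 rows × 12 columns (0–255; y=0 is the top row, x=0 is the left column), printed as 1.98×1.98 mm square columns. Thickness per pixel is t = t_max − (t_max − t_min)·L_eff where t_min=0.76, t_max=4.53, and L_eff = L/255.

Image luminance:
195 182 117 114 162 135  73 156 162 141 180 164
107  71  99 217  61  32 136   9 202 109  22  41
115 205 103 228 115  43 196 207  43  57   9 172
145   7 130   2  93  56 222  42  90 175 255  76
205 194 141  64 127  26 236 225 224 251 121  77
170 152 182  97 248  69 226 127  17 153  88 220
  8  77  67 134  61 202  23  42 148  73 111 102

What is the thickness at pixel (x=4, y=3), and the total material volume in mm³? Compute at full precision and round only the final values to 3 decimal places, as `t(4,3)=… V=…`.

span = t_max - t_min = 4.53 - 0.76 = 3.770
L(4,3) = 93, L_eff = 93/255 = 0.364706
t(4,3) = 4.53 - 3.770·0.364706 = 3.155
Σt over all 7·12 pixels = 5797163/25500 ≈ 227.3397255
V = pitch²·Σt = 1.98²·5797163/25500 = 891.263

t(4,3)=3.155 V=891.263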